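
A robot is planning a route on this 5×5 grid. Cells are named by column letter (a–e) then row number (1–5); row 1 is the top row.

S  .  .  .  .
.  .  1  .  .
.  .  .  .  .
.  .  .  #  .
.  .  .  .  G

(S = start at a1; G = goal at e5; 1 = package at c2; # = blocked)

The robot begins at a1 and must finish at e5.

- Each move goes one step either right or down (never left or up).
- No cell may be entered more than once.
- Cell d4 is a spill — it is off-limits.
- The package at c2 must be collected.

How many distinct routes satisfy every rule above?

12

A right/down-only route from a1 to e5 makes exactly 4 down-moves and 4 right-moves in some order.
With no other constraints that would be C(8,4) = 70 routes.
Split at c2 and multiply the segment counts (each segment already excludes blocked cells): a1→c2: 3; c2→e5: 4; product = 12.
That gives 12 routes.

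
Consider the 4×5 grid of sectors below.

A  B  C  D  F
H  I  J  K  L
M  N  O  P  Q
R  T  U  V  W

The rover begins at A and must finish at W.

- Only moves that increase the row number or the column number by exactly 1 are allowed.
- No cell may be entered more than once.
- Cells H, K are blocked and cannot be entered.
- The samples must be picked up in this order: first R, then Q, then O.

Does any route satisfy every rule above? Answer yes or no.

no

Q lies above R, so going from R to Q would need an upward move — but moves only go right/down, so R cannot be visited before Q.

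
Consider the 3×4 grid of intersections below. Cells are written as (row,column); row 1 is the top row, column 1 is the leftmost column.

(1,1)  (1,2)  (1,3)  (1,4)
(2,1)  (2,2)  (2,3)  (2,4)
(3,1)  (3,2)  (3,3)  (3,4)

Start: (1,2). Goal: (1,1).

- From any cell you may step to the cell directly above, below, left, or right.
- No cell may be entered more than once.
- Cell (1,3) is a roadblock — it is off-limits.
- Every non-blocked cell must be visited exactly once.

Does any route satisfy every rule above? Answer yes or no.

Cell (1,4) has only one open neighbour but is neither the start nor the goal, so a Hamiltonian route would have to both enter and leave it through the same neighbour — impossible without revisiting.

no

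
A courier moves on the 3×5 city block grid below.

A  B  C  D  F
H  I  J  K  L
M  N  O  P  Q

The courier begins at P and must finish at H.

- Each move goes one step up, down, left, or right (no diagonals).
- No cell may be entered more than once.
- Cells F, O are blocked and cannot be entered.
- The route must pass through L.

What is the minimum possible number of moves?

6

Any route passes through L somewhere between P and H. Summing Manhattan distances along the two legs (P → L → H) gives a lower bound of 2 + 4 = 6 moves.
A route of 6 moves achieves this: P → Q → L → K → J → I → H.
Since 6 matches the lower bound, it is optimal.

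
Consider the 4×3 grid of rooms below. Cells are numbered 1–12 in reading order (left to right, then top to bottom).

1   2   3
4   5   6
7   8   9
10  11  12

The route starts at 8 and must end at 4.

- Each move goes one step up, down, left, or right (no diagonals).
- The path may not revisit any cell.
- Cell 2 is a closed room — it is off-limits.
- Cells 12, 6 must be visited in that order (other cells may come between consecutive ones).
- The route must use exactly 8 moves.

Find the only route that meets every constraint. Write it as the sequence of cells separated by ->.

The waypoints must appear in the order 12, 6, with no cell reused.
Route from 8: left to 7, down to 10, 2× right (reaching 12), 2× up (reaching 6), 2× left (reaching 4) — 8 moves in all.
Check: order respected (12 at step 4, 6 at step 6); 8 moves as required.

8 -> 7 -> 10 -> 11 -> 12 -> 9 -> 6 -> 5 -> 4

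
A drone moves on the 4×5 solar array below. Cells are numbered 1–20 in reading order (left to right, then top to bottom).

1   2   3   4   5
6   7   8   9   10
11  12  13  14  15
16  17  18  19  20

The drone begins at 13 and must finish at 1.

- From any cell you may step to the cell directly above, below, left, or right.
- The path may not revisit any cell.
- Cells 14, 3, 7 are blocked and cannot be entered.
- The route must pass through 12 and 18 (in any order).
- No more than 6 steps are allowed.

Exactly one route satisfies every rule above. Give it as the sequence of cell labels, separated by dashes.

13 - 18 - 17 - 12 - 11 - 6 - 1

Any route must reach 12 and 18 and still end at 1 within 6 moves, so the order of the required stops is forced.
Route from 13: down to 18, left to 17, up to 12, left to 11, 2× up (reaching 1) — 6 moves in all.
Check: all required cells visited; 6 ≤ 6 moves.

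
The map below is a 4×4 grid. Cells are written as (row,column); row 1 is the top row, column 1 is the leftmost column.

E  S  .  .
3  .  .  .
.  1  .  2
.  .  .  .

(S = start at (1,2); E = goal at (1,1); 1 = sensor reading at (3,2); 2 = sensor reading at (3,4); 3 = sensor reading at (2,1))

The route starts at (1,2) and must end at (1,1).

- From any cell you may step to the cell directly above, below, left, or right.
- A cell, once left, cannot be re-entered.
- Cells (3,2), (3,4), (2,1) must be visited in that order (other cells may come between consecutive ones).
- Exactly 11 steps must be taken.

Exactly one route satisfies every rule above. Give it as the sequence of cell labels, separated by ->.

(1,2) -> (2,2) -> (3,2) -> (3,3) -> (3,4) -> (4,4) -> (4,3) -> (4,2) -> (4,1) -> (3,1) -> (2,1) -> (1,1)

The waypoints must appear in the order (3,2), (3,4), (2,1), with no cell reused.
Route from (1,2): down 2 to (3,2), right 2 to (3,4), down 1 to (4,4), left 3 to (4,1), up 3 to (1,1) — 11 moves in all.
Check: order respected (1 at step 2, 2 at step 4, 3 at step 10); 11 moves as required.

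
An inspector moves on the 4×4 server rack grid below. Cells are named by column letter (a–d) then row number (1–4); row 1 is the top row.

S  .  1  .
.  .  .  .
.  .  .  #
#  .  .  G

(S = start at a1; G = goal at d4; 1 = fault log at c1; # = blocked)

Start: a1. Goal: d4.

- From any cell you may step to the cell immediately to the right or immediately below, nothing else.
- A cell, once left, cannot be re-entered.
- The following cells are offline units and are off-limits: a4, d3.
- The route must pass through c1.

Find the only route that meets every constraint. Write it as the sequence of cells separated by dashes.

Moves only go right or down, so the column and row indices never decrease.
Route from a1: 2× right (reaching c1), 3× down (reaching c4), right to d4 — 6 moves in all.
Check: all required cells visited.

a1 - b1 - c1 - c2 - c3 - c4 - d4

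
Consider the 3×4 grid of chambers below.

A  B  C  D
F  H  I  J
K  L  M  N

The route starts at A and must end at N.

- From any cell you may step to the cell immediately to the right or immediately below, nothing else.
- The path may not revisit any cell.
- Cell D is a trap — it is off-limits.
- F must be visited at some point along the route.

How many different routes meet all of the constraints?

4

A right/down-only route from A to N makes exactly 2 down-moves and 3 right-moves in some order.
With no other constraints that would be C(5,2) = 10 routes.
Split at F and multiply the segment counts (each segment already excludes blocked cells): A→F: 1; F→N: 4; product = 4.
That gives 4 routes.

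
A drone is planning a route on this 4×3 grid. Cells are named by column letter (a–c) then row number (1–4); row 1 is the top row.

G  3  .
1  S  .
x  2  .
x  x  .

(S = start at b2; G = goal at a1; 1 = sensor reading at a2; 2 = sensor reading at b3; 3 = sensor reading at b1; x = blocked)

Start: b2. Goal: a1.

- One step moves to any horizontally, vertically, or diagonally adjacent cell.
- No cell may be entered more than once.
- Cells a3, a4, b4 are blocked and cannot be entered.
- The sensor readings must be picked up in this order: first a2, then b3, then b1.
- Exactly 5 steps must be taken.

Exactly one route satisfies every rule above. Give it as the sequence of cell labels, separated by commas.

b2, a2, b3, c2, b1, a1

The waypoints must appear in the order a2, b3, b1, with no cell reused.
Route from b2: left 1 to a2, down-right 1 to b3, up-right 1 to c2, up-left 1 to b1, left 1 to a1 — 5 moves in all.
Check: order respected (1 at step 1, 2 at step 2, 3 at step 4); 5 moves as required.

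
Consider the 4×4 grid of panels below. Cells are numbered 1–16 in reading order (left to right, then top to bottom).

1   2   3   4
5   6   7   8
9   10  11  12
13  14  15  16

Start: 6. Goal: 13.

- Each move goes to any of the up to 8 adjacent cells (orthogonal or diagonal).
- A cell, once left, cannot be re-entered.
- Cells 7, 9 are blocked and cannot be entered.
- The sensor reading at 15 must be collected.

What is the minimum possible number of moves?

4

Any route passes through 15 somewhere between 6 and 13. Summing Chebyshev distances along the two legs (6 → 15 → 13) gives a lower bound of 2 + 2 = 4 moves.
A route of 4 moves achieves this: 6 → 10 → 15 → 14 → 13.
Since 4 matches the lower bound, it is optimal.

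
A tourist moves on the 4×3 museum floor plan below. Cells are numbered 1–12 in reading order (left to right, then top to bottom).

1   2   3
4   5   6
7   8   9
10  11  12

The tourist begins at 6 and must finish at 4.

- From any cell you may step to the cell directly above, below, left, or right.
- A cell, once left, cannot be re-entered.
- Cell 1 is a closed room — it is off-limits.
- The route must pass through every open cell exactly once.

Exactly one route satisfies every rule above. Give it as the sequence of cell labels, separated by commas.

6, 3, 2, 5, 8, 9, 12, 11, 10, 7, 4

Need to visit all 11 open cells exactly once, starting at 6 and ending at 4.
Cell 10 has only two open neighbours (7 and 11), so the path must pass straight through it: one of those is the cell it's entered from and the other is where it exits.
Route from 6: up to 3, left to 2, 2× down (reaching 8), right to 9, down to 12, 2× left (reaching 10), 2× up (reaching 4) — 10 moves in all.
Check: all 11 open cells covered.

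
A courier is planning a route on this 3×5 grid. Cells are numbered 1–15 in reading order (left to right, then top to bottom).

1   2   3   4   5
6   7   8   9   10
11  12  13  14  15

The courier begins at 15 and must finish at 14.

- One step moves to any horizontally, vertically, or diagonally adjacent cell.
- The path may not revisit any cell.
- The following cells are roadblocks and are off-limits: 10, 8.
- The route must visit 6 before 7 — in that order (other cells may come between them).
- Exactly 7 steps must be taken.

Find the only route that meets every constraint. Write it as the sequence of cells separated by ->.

15 -> 9 -> 3 -> 2 -> 6 -> 7 -> 13 -> 14

The waypoints must appear in the order 6, 7, with no cell reused.
Route from 15: 2× up-left (reaching 3), left to 2, down-left to 6, right to 7, down-right to 13, right to 14 — 7 moves in all.
Check: order respected (6 at step 4, 7 at step 5); 7 moves as required.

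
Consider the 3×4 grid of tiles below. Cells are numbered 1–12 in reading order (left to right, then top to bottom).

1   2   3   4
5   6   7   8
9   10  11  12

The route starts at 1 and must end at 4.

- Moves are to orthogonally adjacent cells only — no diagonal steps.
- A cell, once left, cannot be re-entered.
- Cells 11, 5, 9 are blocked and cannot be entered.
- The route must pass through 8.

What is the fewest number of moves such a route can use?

Any route passes through 8 somewhere between 1 and 4. Summing Manhattan distances along the two legs (1 → 8 → 4) gives a lower bound of 4 + 1 = 5 moves.
A route of 5 moves achieves this: 1 → 2 → 6 → 7 → 8 → 4.
Since 5 matches the lower bound, it is optimal.

5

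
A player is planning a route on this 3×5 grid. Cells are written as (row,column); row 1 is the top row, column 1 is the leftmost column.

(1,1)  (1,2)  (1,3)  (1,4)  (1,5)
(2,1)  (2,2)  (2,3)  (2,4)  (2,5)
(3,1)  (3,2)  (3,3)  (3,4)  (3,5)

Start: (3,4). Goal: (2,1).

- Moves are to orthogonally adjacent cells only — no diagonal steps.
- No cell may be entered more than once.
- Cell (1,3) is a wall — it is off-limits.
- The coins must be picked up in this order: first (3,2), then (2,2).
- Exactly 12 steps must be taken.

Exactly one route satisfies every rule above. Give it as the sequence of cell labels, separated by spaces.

(3,4) (3,5) (2,5) (1,5) (1,4) (2,4) (2,3) (3,3) (3,2) (2,2) (1,2) (1,1) (2,1)

The waypoints must appear in the order (3,2), (2,2), with no cell reused.
Route from (3,4): right 1 to (3,5), up 2 to (1,5), left 1 to (1,4), down 1 to (2,4), left 1 to (2,3), down 1 to (3,3), left 1 to (3,2), up 2 to (1,2), left 1 to (1,1), down 1 to (2,1) — 12 moves in all.
Check: order respected ((3,2) at step 8, (2,2) at step 9); 12 moves as required.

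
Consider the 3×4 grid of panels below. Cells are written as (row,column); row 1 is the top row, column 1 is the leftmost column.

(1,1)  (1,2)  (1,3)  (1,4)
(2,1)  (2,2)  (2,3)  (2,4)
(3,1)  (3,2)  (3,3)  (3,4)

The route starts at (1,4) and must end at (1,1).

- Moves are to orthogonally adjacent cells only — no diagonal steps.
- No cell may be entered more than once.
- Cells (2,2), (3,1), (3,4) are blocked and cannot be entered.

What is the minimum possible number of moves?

The Manhattan distance from (1,4) to (1,1) is |1−1| + |4−1| = 3, so at least 3 moves are needed.
A route of 3 moves achieves this: (1,4) → (1,3) → (1,2) → (1,1).
Since 3 matches the lower bound, it is optimal.

3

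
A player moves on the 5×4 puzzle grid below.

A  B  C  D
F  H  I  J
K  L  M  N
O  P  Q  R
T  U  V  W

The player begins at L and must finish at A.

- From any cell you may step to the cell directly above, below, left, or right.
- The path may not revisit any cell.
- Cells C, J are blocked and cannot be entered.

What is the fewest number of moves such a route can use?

3

The Manhattan distance from L to A is |3−1| + |2−1| = 3, so at least 3 moves are needed.
A route of 3 moves achieves this: L → H → B → A.
Since 3 matches the lower bound, it is optimal.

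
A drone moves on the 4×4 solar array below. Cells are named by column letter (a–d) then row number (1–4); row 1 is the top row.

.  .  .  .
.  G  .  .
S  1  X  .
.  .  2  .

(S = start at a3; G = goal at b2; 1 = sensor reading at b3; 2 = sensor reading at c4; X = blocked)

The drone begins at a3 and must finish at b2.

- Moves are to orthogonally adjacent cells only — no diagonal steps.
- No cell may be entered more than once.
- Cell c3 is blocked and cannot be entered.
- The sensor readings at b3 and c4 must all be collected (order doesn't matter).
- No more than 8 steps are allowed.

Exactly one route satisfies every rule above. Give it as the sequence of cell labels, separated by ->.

Any route must reach b3 and c4 and still end at b2 within 8 moves, so the order of the required stops is forced.
Route from a3: right 1 to b3, down 1 to b4, right 2 to d4, up 2 to d2, left 2 to b2 — 8 moves in all.
Check: all required cells visited; 8 ≤ 8 moves.

a3 -> b3 -> b4 -> c4 -> d4 -> d3 -> d2 -> c2 -> b2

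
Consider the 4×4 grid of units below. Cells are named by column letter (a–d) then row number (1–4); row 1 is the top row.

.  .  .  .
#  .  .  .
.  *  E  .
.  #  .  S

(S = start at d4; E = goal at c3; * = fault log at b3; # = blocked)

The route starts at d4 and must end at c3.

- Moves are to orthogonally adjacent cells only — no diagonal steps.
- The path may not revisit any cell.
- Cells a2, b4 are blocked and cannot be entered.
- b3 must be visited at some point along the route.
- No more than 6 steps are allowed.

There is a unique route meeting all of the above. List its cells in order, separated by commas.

The 6-move cap with required stops at b3 leaves no slack for detours.
Route from d4: 2× up (reaching d2), 2× left (reaching b2), down to b3, right to c3 — 6 moves in all.
Check: all required cells visited; 6 ≤ 6 moves.

d4, d3, d2, c2, b2, b3, c3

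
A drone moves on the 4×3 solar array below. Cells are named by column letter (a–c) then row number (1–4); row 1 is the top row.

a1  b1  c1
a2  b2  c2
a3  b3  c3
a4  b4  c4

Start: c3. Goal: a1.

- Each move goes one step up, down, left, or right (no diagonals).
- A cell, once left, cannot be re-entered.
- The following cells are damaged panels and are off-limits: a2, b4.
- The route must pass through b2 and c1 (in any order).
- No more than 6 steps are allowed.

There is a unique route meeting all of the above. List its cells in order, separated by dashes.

Any route must reach b2 and c1 and still end at a1 within 6 moves, so the order of the required stops is forced.
Route from c3: left 1 to b3, up 1 to b2, right 1 to c2, up 1 to c1, left 2 to a1 — 6 moves in all.
Check: all required cells visited; 6 ≤ 6 moves.

c3 - b3 - b2 - c2 - c1 - b1 - a1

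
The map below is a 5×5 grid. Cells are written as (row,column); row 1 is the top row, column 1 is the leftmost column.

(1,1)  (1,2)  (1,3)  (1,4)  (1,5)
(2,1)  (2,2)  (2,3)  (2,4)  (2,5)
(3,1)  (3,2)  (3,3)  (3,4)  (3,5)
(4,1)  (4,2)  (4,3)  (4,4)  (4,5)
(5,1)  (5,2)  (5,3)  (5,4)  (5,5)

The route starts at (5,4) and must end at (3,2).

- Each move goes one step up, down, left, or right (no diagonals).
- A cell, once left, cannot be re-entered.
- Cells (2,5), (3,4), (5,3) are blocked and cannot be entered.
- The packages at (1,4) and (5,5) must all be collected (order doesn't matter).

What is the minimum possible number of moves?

Any route passes through (1,4) and (5,5) in some order between (5,4) and (3,2). Summing Manhattan distances along each leg and taking the cheapest ordering ((5,4) → (5,5) → (1,4) → (3,2)) gives a lower bound of 1 + 5 + 4 = 10 moves.
That bound ignores the blocked cells. Measuring each leg by the fewest moves that actually steer around them ((5,4)→(5,5): 1; (5,5)→(1,4): 7; (1,4)→(3,2): 4) raises the lower bound to 12.
A route of 12 moves exists: (5,4) → (5,5) → (4,5) → (4,4) → (4,3) → (3,3) → (2,3) → (2,4) → (1,4) → (1,3) → (1,2) → (2,2) → (3,2).
Since 12 matches that lower bound, it is optimal.

12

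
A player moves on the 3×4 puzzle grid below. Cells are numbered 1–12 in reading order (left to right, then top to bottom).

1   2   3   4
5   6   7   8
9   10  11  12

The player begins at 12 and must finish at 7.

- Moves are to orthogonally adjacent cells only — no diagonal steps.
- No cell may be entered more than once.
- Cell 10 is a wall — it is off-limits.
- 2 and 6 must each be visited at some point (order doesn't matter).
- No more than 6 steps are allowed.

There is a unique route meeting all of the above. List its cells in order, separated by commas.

The budget equals the shortest possible length, so every move has to be on a shortest route through the required cells.
Route from 12: 2× up (reaching 4), 2× left (reaching 2), down to 6, right to 7 — 6 moves in all.
Check: all required cells visited; 6 ≤ 6 moves.

12, 8, 4, 3, 2, 6, 7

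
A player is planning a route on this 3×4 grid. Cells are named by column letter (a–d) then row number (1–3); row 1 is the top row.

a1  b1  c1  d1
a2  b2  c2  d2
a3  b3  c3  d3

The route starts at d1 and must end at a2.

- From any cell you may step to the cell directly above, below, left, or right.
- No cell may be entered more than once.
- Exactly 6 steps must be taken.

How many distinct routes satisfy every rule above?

14

Need simple routes of exactly 6 moves from d1 to a2 (Manhattan distance 4, so 1 moves are spent on a detour and 1 undoing it).
Branch systematically from the start, pruning whenever the remaining move budget drops below the Manhattan distance to a2 or differs from it in parity. Grouping the completions by first move — via d2: 9; via c1: 5 — and summing: 9 + 5 = 14.
That gives 14 routes.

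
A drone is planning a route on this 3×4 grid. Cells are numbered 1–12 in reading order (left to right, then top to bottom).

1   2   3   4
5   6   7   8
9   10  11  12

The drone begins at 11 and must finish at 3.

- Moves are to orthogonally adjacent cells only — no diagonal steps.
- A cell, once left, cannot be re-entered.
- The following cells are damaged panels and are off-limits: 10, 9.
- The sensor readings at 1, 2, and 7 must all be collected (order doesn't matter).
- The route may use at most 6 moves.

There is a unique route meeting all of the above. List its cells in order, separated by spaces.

11 7 6 5 1 2 3

The 6-move cap with required stops at 1, 2, 7 leaves no slack for detours.
Route from 11: up to 7, 2× left (reaching 5), up to 1, 2× right (reaching 3) — 6 moves in all.
Check: all required cells visited; 6 ≤ 6 moves.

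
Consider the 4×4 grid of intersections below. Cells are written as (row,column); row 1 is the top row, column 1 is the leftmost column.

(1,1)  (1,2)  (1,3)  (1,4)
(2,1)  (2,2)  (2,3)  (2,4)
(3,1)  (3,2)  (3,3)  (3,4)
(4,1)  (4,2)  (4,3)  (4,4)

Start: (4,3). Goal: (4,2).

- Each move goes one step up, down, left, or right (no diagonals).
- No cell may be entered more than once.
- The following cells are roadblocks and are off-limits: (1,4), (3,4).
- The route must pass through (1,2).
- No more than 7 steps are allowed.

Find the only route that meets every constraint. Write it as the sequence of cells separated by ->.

Any route must reach (1,2) and still end at (4,2) within 7 moves, so the order of the required stops is forced.
Route from (4,3): 3× up (reaching (1,3)), left to (1,2), 3× down (reaching (4,2)) — 7 moves in all.
Check: all required cells visited; 7 ≤ 7 moves.

(4,3) -> (3,3) -> (2,3) -> (1,3) -> (1,2) -> (2,2) -> (3,2) -> (4,2)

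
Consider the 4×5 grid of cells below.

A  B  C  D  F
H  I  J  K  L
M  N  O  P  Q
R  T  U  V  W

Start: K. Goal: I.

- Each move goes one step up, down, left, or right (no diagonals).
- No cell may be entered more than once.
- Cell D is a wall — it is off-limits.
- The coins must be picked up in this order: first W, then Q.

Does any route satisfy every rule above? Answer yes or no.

yes

One route that works: K → J → C → B → A → H → M → R → T → U → V → W → Q → P → O → N → I.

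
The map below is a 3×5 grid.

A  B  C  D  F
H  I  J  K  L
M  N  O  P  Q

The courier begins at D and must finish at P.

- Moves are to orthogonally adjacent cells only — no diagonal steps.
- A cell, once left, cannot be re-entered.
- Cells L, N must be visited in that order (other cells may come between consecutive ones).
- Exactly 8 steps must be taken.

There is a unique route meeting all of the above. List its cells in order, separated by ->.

The waypoints must appear in the order L, N, with no cell reused.
Route from D: right to F, down to L, 3× left (reaching I), down to N, 2× right (reaching P) — 8 moves in all.
Check: order respected (L at step 2, N at step 6); 8 moves as required.

D -> F -> L -> K -> J -> I -> N -> O -> P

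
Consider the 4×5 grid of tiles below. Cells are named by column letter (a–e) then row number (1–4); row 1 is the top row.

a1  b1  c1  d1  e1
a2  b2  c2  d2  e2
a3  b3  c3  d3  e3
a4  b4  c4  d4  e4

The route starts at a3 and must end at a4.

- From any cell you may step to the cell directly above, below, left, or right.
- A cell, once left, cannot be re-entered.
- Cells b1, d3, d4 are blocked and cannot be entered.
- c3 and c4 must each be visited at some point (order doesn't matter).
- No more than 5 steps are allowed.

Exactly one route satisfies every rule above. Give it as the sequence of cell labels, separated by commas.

a3, b3, c3, c4, b4, a4

The budget equals the shortest possible length, so every move has to be on a shortest route through the required cells.
Route from a3: 2× right (reaching c3), down to c4, 2× left (reaching a4) — 5 moves in all.
Check: all required cells visited; 5 ≤ 5 moves.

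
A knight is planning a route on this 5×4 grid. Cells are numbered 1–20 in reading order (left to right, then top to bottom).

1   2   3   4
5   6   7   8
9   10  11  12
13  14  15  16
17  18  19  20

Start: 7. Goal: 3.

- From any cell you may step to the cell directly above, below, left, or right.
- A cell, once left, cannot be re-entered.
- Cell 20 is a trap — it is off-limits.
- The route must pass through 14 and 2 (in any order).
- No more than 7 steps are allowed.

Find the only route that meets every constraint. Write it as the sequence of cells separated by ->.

7 -> 11 -> 15 -> 14 -> 10 -> 6 -> 2 -> 3

The 7-move cap with required stops at 14, 2 leaves no slack for detours.
Route from 7: down 2 to 15, left 1 to 14, up 3 to 2, right 1 to 3 — 7 moves in all.
Check: all required cells visited; 7 ≤ 7 moves.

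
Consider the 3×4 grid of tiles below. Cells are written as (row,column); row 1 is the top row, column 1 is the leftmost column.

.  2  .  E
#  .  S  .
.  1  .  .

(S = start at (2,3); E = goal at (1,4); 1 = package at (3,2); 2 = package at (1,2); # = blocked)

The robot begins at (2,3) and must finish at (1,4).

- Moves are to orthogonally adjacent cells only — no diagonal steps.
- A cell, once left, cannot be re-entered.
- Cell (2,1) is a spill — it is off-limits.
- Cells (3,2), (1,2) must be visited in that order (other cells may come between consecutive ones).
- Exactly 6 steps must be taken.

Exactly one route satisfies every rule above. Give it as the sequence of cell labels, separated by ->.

The waypoints must appear in the order (3,2), (1,2), with no cell reused.
Route from (2,3): down 1 to (3,3), left 1 to (3,2), up 2 to (1,2), right 2 to (1,4) — 6 moves in all.
Check: order respected (1 at step 2, 2 at step 4); 6 moves as required.

(2,3) -> (3,3) -> (3,2) -> (2,2) -> (1,2) -> (1,3) -> (1,4)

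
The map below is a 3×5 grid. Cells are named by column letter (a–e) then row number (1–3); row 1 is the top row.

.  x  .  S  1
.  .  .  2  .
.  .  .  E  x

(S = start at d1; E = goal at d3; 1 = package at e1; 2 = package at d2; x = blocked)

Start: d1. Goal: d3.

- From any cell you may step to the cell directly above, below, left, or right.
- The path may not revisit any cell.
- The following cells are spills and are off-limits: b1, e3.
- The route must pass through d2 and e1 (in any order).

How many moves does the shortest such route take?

Any route passes through d2 and e1 in some order between d1 and d3. Summing Manhattan distances along each leg and taking the cheapest ordering (d1 → e1 → d2 → d3) gives a lower bound of 1 + 2 + 1 = 4 moves.
A route of 4 moves achieves this: d1 → e1 → e2 → d2 → d3.
Since 4 matches the lower bound, it is optimal.

4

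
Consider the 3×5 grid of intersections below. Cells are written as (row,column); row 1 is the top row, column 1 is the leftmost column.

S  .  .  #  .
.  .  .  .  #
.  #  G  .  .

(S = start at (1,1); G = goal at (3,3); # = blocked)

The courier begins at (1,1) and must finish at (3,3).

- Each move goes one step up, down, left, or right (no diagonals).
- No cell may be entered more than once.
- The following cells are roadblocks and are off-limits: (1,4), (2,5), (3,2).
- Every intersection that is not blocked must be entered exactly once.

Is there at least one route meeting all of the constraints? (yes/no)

no

Cell (3,1) has only one open neighbour but is neither the start nor the goal, so a Hamiltonian route would have to both enter and leave it through the same neighbour — impossible without revisiting.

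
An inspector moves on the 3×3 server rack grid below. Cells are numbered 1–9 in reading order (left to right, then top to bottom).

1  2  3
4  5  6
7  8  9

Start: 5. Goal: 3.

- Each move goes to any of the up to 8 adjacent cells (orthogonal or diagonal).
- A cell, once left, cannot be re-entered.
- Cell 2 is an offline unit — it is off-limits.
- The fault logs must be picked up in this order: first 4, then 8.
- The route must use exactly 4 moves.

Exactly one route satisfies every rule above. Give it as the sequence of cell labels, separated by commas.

The waypoints must appear in the order 4, 8, with no cell reused.
Route from 5: left 1 to 4, down-right 1 to 8, up-right 1 to 6, up 1 to 3 — 4 moves in all.
Check: order respected (4 at step 1, 8 at step 2); 4 moves as required.

5, 4, 8, 6, 3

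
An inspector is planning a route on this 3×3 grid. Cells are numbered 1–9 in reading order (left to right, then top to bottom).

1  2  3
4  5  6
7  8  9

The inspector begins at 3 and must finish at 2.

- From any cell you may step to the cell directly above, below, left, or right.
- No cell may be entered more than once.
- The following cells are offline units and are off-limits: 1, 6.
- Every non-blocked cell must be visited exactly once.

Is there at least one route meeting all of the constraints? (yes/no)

no

Cell 9 has only one open neighbour but is neither the start nor the goal, so a Hamiltonian route would have to both enter and leave it through the same neighbour — impossible without revisiting.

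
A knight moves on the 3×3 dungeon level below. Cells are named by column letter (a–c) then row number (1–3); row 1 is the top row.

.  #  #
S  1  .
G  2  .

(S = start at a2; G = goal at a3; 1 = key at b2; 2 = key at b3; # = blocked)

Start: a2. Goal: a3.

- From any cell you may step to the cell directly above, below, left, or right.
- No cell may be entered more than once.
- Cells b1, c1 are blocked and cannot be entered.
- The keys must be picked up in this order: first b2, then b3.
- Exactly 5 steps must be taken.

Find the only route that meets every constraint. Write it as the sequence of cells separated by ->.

The waypoints must appear in the order b2, b3, with no cell reused.
Route from a2: 2× right (reaching c2), down to c3, 2× left (reaching a3) — 5 moves in all.
Check: order respected (1 at step 1, 2 at step 4); 5 moves as required.

a2 -> b2 -> c2 -> c3 -> b3 -> a3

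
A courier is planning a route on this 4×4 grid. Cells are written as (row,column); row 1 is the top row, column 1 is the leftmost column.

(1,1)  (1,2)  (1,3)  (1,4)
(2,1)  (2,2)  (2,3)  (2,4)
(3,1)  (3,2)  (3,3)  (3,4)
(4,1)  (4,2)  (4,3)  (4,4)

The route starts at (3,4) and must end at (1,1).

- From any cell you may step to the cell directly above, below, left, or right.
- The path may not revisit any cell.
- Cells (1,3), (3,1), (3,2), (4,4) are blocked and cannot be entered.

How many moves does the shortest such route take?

5

The Manhattan distance from (3,4) to (1,1) is |3−1| + |4−1| = 5, so at least 5 moves are needed.
A route of 5 moves achieves this: (3,4) → (2,4) → (2,3) → (2,2) → (1,2) → (1,1).
Since 5 matches the lower bound, it is optimal.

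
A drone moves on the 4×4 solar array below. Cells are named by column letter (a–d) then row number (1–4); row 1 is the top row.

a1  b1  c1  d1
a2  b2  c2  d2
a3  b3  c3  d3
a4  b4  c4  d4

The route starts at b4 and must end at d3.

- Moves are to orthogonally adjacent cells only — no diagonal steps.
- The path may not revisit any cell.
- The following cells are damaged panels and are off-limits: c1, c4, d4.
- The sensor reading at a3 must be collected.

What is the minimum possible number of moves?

5

Any route passes through a3 somewhere between b4 and d3. Summing Manhattan distances along the two legs (b4 → a3 → d3) gives a lower bound of 2 + 3 = 5 moves.
A route of 5 moves achieves this: b4 → a4 → a3 → b3 → c3 → d3.
Since 5 matches the lower bound, it is optimal.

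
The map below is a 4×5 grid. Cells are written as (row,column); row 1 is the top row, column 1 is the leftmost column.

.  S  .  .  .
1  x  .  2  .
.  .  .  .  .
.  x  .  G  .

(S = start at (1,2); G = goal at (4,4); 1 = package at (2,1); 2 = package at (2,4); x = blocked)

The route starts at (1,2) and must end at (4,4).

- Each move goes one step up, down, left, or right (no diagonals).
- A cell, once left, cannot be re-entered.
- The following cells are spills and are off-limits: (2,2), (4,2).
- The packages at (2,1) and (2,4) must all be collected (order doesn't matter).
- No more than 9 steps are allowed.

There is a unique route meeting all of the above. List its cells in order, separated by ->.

(1,2) -> (1,1) -> (2,1) -> (3,1) -> (3,2) -> (3,3) -> (2,3) -> (2,4) -> (3,4) -> (4,4)

Any route must reach (2,1) and (2,4) and still end at (4,4) within 9 moves, so the order of the required stops is forced.
Route from (1,2): left to (1,1), 2× down (reaching (3,1)), 2× right (reaching (3,3)), up to (2,3), right to (2,4), 2× down (reaching (4,4)) — 9 moves in all.
Check: all required cells visited; 9 ≤ 9 moves.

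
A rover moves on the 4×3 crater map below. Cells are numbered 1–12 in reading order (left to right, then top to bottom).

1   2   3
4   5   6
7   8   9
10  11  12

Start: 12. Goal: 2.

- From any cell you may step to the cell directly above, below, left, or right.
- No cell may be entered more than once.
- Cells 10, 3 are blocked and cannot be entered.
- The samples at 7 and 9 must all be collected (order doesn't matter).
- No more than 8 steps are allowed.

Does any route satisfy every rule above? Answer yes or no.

One route that works: 12 → 9 → 8 → 7 → 4 → 1 → 2.

yes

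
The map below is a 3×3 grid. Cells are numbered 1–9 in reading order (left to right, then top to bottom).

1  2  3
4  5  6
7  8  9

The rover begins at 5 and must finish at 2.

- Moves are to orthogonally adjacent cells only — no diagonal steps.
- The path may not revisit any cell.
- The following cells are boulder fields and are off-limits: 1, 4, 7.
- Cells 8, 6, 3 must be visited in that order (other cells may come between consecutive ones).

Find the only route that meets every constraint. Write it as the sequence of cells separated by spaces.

The waypoints must appear in the order 8, 6, 3, with no cell reused.
Route from 5: down 1 to 8, right 1 to 9, up 2 to 3, left 1 to 2 — 5 moves in all.
Check: order respected (8 at step 1, 6 at step 3, 3 at step 4).

5 8 9 6 3 2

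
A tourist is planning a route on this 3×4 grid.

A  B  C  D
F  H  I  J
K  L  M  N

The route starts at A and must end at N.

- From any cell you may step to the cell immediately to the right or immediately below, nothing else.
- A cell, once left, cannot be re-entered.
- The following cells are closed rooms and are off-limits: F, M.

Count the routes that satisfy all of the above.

3

A right/down-only route from A to N makes exactly 2 down-moves and 3 right-moves in some order.
With no other constraints that would be C(5,2) = 10 routes.
Subtract routes through each blocked cell (inclusion–exclusion for overlaps): − through F: 4 − through M: 6 + through F&M: 3 → 3.
That gives 3 routes.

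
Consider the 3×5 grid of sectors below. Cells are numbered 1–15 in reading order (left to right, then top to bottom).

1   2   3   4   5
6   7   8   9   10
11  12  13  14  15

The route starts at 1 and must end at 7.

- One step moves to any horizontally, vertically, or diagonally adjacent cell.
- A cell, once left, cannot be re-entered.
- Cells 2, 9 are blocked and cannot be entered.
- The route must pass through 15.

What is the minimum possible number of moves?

Any route passes through 15 somewhere between 1 and 7. Summing Chebyshev distances along the two legs (1 → 15 → 7) gives a lower bound of 4 + 3 = 7 moves.
The shortest route satisfying every rule uses 9 moves: 1 → 6 → 12 → 8 → 4 → 10 → 15 → 14 → 13 → 7.
The no-revisit rule (legs can't share cells) pushes the minimum above the 7-move bound; an exhaustive check rules out every length from 7 to 8, leaving 9 as the minimum.

9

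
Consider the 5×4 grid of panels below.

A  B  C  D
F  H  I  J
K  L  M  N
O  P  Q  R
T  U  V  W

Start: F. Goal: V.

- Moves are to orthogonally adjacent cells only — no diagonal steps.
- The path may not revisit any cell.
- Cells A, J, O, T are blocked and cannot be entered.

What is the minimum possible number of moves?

The Manhattan distance from F to V is |2−5| + |1−3| = 5, so at least 5 moves are needed.
A route of 5 moves achieves this: F → K → L → P → U → V.
Since 5 matches the lower bound, it is optimal.

5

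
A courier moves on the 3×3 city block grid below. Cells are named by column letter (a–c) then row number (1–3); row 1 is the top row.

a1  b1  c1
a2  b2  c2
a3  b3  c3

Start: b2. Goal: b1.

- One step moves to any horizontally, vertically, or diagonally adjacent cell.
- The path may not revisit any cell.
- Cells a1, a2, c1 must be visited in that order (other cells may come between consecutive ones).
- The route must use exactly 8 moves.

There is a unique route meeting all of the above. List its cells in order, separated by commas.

b2, a1, a2, a3, b3, c3, c2, c1, b1

The waypoints must appear in the order a1, a2, c1, with no cell reused.
Route from b2: up-left to a1, 2× down (reaching a3), 2× right (reaching c3), 2× up (reaching c1), left to b1 — 8 moves in all.
Check: order respected (a1 at step 1, a2 at step 2, c1 at step 7); 8 moves as required.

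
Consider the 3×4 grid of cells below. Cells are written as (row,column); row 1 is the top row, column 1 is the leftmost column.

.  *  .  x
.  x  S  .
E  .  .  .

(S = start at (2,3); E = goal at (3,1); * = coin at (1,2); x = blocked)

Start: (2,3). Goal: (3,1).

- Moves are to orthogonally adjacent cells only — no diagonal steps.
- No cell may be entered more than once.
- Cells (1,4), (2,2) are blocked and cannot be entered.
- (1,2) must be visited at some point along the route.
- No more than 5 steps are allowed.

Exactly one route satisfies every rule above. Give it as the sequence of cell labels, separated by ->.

(2,3) -> (1,3) -> (1,2) -> (1,1) -> (2,1) -> (3,1)

Any route must reach (1,2) and still end at (3,1) within 5 moves, so the order of the required stops is forced.
Route from (2,3): up to (1,3), 2× left (reaching (1,1)), 2× down (reaching (3,1)) — 5 moves in all.
Check: all required cells visited; 5 ≤ 5 moves.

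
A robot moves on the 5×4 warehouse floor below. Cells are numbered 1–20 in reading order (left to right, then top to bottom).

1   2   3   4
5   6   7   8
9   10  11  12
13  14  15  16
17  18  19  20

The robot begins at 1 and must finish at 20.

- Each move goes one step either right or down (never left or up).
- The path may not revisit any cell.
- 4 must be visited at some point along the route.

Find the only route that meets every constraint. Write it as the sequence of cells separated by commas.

Moves only go right or down, so the column and row indices never decrease.
Route from 1: 3× right (reaching 4), 4× down (reaching 20) — 7 moves in all.
Check: all required cells visited.

1, 2, 3, 4, 8, 12, 16, 20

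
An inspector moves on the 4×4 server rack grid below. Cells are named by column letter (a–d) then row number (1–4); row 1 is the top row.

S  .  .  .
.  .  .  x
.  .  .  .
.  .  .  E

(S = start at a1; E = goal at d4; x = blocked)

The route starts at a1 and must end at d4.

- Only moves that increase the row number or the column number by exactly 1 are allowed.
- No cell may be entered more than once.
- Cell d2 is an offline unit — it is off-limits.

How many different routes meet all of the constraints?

A right/down-only route from a1 to d4 makes exactly 3 down-moves and 3 right-moves in some order.
With no other constraints that would be C(6,3) = 20 routes.
Subtract routes through each blocked cell (inclusion–exclusion for overlaps): − through d2: 4 → 16.
That gives 16 routes.

16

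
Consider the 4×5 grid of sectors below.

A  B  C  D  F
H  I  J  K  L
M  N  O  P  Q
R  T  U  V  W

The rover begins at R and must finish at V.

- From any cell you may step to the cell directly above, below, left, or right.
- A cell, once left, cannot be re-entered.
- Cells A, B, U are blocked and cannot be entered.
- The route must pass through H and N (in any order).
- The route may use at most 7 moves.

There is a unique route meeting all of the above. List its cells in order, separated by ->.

R -> M -> H -> I -> N -> O -> P -> V

Any route must reach H and N and still end at V within 7 moves, so the order of the required stops is forced.
Route from R: up 2 to H, right 1 to I, down 1 to N, right 2 to P, down 1 to V — 7 moves in all.
Check: all required cells visited; 7 ≤ 7 moves.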